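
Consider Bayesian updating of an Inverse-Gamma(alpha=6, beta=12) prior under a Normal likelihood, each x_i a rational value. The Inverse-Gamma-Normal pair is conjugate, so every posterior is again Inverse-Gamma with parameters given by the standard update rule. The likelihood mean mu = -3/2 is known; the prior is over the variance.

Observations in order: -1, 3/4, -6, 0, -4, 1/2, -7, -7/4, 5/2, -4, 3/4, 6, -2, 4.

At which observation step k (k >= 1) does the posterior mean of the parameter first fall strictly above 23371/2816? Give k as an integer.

obs 1: x=-1 → posterior Inverse-Gamma(13/2, 97/8)
obs 2: x=3/4 → posterior Inverse-Gamma(7, 469/32)
obs 3: x=-6 → posterior Inverse-Gamma(15/2, 793/32)
obs 4: x=0 → posterior Inverse-Gamma(8, 829/32)
obs 5: x=-4 → posterior Inverse-Gamma(17/2, 929/32)
obs 6: x=1/2 → posterior Inverse-Gamma(9, 993/32)
obs 7: x=-7 → posterior Inverse-Gamma(19/2, 1477/32)
obs 8: x=-7/4 → posterior Inverse-Gamma(10, 739/16)
obs 9: x=5/2 → posterior Inverse-Gamma(21/2, 867/16)
obs 10: x=-4 → posterior Inverse-Gamma(11, 917/16)
obs 11: x=3/4 → posterior Inverse-Gamma(23/2, 1915/32)
obs 12: x=6 → posterior Inverse-Gamma(12, 2815/32)
obs 13: x=-2 → posterior Inverse-Gamma(25/2, 2819/32)
obs 14: x=4 → posterior Inverse-Gamma(13, 3303/32)

k = 14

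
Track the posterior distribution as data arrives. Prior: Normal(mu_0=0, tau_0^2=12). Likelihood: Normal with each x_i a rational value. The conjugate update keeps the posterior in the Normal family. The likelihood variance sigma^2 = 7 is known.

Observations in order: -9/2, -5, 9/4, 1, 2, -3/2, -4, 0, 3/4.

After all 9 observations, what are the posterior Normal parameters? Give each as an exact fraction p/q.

obs 1: x=-9/2 → posterior Normal(-54/19, 84/19)
obs 2: x=-5 → posterior Normal(-114/31, 84/31)
obs 3: x=9/4 → posterior Normal(-87/43, 84/43)
obs 4: x=1 → posterior Normal(-15/11, 84/55)
obs 5: x=2 → posterior Normal(-51/67, 84/67)
obs 6: x=-3/2 → posterior Normal(-69/79, 84/79)
obs 7: x=-4 → posterior Normal(-9/7, 12/13)
obs 8: x=0 → posterior Normal(-117/103, 84/103)
obs 9: x=3/4 → posterior Normal(-108/115, 84/115)

mu_0=-108/115, tau_0^2=84/115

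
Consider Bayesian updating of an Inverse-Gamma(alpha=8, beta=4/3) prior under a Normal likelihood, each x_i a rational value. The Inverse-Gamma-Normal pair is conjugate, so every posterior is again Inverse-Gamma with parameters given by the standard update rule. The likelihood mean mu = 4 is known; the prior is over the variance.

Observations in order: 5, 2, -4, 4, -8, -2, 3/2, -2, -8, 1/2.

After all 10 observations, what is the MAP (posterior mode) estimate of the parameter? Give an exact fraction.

2701/168

obs 1: x=5 → posterior Inverse-Gamma(17/2, 11/6)
obs 2: x=2 → posterior Inverse-Gamma(9, 23/6)
obs 3: x=-4 → posterior Inverse-Gamma(19/2, 215/6)
obs 4: x=4 → posterior Inverse-Gamma(10, 215/6)
obs 5: x=-8 → posterior Inverse-Gamma(21/2, 647/6)
obs 6: x=-2 → posterior Inverse-Gamma(11, 755/6)
obs 7: x=3/2 → posterior Inverse-Gamma(23/2, 3095/24)
obs 8: x=-2 → posterior Inverse-Gamma(12, 3527/24)
obs 9: x=-8 → posterior Inverse-Gamma(25/2, 5255/24)
obs 10: x=1/2 → posterior Inverse-Gamma(13, 2701/12)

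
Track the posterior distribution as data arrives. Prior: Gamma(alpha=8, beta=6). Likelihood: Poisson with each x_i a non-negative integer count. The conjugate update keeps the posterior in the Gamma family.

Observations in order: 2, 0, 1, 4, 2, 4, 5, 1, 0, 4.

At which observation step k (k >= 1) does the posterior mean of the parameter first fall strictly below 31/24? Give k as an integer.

k = 2

obs 1: x=2 → posterior Gamma(10, 7)
obs 2: x=0 → posterior Gamma(10, 8)
obs 3: x=1 → posterior Gamma(11, 9)
obs 4: x=4 → posterior Gamma(15, 10)
obs 5: x=2 → posterior Gamma(17, 11)
obs 6: x=4 → posterior Gamma(21, 12)
obs 7: x=5 → posterior Gamma(26, 13)
obs 8: x=1 → posterior Gamma(27, 14)
obs 9: x=0 → posterior Gamma(27, 15)
obs 10: x=4 → posterior Gamma(31, 16)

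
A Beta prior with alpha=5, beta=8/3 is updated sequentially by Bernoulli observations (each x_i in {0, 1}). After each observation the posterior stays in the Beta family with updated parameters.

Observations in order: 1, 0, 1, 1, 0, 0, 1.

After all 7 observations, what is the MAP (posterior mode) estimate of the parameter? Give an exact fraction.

12/19

obs 1: x=1 → posterior Beta(6, 8/3)
obs 2: x=0 → posterior Beta(6, 11/3)
obs 3: x=1 → posterior Beta(7, 11/3)
obs 4: x=1 → posterior Beta(8, 11/3)
obs 5: x=0 → posterior Beta(8, 14/3)
obs 6: x=0 → posterior Beta(8, 17/3)
obs 7: x=1 → posterior Beta(9, 17/3)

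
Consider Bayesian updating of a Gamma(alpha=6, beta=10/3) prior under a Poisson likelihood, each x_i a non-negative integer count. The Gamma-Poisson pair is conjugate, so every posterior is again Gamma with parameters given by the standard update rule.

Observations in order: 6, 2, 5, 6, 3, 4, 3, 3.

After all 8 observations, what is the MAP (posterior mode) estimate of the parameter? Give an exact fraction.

obs 1: x=6 → posterior Gamma(12, 13/3)
obs 2: x=2 → posterior Gamma(14, 16/3)
obs 3: x=5 → posterior Gamma(19, 19/3)
obs 4: x=6 → posterior Gamma(25, 22/3)
obs 5: x=3 → posterior Gamma(28, 25/3)
obs 6: x=4 → posterior Gamma(32, 28/3)
obs 7: x=3 → posterior Gamma(35, 31/3)
obs 8: x=3 → posterior Gamma(38, 34/3)

111/34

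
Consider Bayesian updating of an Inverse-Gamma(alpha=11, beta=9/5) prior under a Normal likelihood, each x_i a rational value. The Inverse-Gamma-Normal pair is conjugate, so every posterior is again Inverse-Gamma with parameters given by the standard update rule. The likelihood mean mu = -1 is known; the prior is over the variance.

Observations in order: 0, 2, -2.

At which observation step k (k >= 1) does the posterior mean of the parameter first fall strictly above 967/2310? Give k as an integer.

obs 1: x=0 → posterior Inverse-Gamma(23/2, 23/10)
obs 2: x=2 → posterior Inverse-Gamma(12, 34/5)
obs 3: x=-2 → posterior Inverse-Gamma(25/2, 73/10)

k = 2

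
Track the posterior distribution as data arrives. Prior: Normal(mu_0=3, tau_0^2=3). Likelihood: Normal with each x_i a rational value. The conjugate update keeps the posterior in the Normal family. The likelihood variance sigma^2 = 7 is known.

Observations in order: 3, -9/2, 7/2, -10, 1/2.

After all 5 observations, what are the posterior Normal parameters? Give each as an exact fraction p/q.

mu_0=-3/44, tau_0^2=21/22

obs 1: x=3 → posterior Normal(3, 21/10)
obs 2: x=-9/2 → posterior Normal(33/26, 21/13)
obs 3: x=7/2 → posterior Normal(27/16, 21/16)
obs 4: x=-10 → posterior Normal(-3/19, 21/19)
obs 5: x=1/2 → posterior Normal(-3/44, 21/22)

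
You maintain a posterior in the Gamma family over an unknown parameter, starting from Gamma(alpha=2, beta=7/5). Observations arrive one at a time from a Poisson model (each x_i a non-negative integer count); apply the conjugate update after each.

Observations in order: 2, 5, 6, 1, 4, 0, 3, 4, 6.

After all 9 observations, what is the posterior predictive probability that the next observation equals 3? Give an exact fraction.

obs 1: x=2 → posterior Gamma(4, 12/5)
obs 2: x=5 → posterior Gamma(9, 17/5)
obs 3: x=6 → posterior Gamma(15, 22/5)
obs 4: x=1 → posterior Gamma(16, 27/5)
obs 5: x=4 → posterior Gamma(20, 32/5)
obs 6: x=0 → posterior Gamma(20, 37/5)
obs 7: x=3 → posterior Gamma(23, 42/5)
obs 8: x=4 → posterior Gamma(27, 47/5)
obs 9: x=6 → posterior Gamma(33, 52/5)

347480152821370434616563582379274793450388407758165723054080000/1627401845698053775058104286872950703258480415459115192991004001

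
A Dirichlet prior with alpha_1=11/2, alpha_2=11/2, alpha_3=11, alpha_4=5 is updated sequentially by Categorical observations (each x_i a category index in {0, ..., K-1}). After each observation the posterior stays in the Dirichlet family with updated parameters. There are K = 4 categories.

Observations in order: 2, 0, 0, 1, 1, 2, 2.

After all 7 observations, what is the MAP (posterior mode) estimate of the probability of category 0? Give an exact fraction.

13/60

obs 1: x=2 → posterior Dirichlet(11/2, 11/2, 12, 5)
obs 2: x=0 → posterior Dirichlet(13/2, 11/2, 12, 5)
obs 3: x=0 → posterior Dirichlet(15/2, 11/2, 12, 5)
obs 4: x=1 → posterior Dirichlet(15/2, 13/2, 12, 5)
obs 5: x=1 → posterior Dirichlet(15/2, 15/2, 12, 5)
obs 6: x=2 → posterior Dirichlet(15/2, 15/2, 13, 5)
obs 7: x=2 → posterior Dirichlet(15/2, 15/2, 14, 5)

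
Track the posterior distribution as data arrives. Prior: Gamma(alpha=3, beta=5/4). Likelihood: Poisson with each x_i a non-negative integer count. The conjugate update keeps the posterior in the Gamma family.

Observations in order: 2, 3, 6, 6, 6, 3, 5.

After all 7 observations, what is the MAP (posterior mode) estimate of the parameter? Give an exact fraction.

4

obs 1: x=2 → posterior Gamma(5, 9/4)
obs 2: x=3 → posterior Gamma(8, 13/4)
obs 3: x=6 → posterior Gamma(14, 17/4)
obs 4: x=6 → posterior Gamma(20, 21/4)
obs 5: x=6 → posterior Gamma(26, 25/4)
obs 6: x=3 → posterior Gamma(29, 29/4)
obs 7: x=5 → posterior Gamma(34, 33/4)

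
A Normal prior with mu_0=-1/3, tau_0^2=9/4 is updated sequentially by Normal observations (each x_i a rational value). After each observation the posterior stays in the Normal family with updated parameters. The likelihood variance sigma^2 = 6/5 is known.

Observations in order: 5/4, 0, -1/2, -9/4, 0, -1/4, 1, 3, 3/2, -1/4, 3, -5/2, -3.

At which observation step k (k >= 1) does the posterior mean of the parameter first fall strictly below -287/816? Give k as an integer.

k = 4

obs 1: x=5/4 → posterior Normal(193/276, 18/23)
obs 2: x=0 → posterior Normal(193/456, 9/19)
obs 3: x=-1/2 → posterior Normal(103/636, 18/53)
obs 4: x=-9/4 → posterior Normal(-151/408, 9/34)
obs 5: x=0 → posterior Normal(-151/498, 18/83)
obs 6: x=-1/4 → posterior Normal(-347/1176, 9/49)
obs 7: x=1 → posterior Normal(-167/1356, 18/113)
obs 8: x=3 → posterior Normal(373/1536, 9/64)
obs 9: x=3/2 → posterior Normal(643/1716, 18/143)
obs 10: x=-1/4 → posterior Normal(299/948, 9/79)
obs 11: x=3 → posterior Normal(569/1038, 18/173)
obs 12: x=-5/2 → posterior Normal(43/141, 9/94)
obs 13: x=-3 → posterior Normal(37/609, 18/203)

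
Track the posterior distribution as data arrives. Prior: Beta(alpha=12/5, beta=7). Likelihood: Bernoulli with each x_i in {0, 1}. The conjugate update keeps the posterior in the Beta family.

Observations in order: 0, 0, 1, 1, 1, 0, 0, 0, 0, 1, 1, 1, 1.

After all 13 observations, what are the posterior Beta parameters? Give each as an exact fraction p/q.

obs 1: x=0 → posterior Beta(12/5, 8)
obs 2: x=0 → posterior Beta(12/5, 9)
obs 3: x=1 → posterior Beta(17/5, 9)
obs 4: x=1 → posterior Beta(22/5, 9)
obs 5: x=1 → posterior Beta(27/5, 9)
obs 6: x=0 → posterior Beta(27/5, 10)
obs 7: x=0 → posterior Beta(27/5, 11)
obs 8: x=0 → posterior Beta(27/5, 12)
obs 9: x=0 → posterior Beta(27/5, 13)
obs 10: x=1 → posterior Beta(32/5, 13)
obs 11: x=1 → posterior Beta(37/5, 13)
obs 12: x=1 → posterior Beta(42/5, 13)
obs 13: x=1 → posterior Beta(47/5, 13)

alpha=47/5, beta=13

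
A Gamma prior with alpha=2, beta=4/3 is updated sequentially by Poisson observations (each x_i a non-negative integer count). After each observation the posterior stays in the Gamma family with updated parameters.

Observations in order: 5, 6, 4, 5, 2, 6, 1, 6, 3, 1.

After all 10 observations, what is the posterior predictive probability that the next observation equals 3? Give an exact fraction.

obs 1: x=5 → posterior Gamma(7, 7/3)
obs 2: x=6 → posterior Gamma(13, 10/3)
obs 3: x=4 → posterior Gamma(17, 13/3)
obs 4: x=5 → posterior Gamma(22, 16/3)
obs 5: x=2 → posterior Gamma(24, 19/3)
obs 6: x=6 → posterior Gamma(30, 22/3)
obs 7: x=1 → posterior Gamma(31, 25/3)
obs 8: x=6 → posterior Gamma(37, 28/3)
obs 9: x=3 → posterior Gamma(40, 31/3)
obs 10: x=1 → posterior Gamma(41, 34/3)

205754676659282669632941893657993920222445973557469538327117418201088/1002018774744129923516369294161573737191759373151725198030728940263761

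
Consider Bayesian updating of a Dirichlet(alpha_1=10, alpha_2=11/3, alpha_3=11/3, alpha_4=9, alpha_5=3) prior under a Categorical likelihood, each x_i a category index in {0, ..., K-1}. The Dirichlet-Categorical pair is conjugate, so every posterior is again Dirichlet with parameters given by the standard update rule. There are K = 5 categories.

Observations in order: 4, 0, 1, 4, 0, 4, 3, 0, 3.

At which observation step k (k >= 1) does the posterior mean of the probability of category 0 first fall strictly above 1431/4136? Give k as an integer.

obs 1: x=4 → posterior Dirichlet(10, 11/3, 11/3, 9, 4)
obs 2: x=0 → posterior Dirichlet(11, 11/3, 11/3, 9, 4)
obs 3: x=1 → posterior Dirichlet(11, 14/3, 11/3, 9, 4)
obs 4: x=4 → posterior Dirichlet(11, 14/3, 11/3, 9, 5)
obs 5: x=0 → posterior Dirichlet(12, 14/3, 11/3, 9, 5)
obs 6: x=4 → posterior Dirichlet(12, 14/3, 11/3, 9, 6)
obs 7: x=3 → posterior Dirichlet(12, 14/3, 11/3, 10, 6)
obs 8: x=0 → posterior Dirichlet(13, 14/3, 11/3, 10, 6)
obs 9: x=3 → posterior Dirichlet(13, 14/3, 11/3, 11, 6)

k = 2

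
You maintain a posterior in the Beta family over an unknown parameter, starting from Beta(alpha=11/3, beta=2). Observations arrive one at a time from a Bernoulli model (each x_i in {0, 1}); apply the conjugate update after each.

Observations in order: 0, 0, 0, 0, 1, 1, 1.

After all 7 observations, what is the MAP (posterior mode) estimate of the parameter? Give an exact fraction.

obs 1: x=0 → posterior Beta(11/3, 3)
obs 2: x=0 → posterior Beta(11/3, 4)
obs 3: x=0 → posterior Beta(11/3, 5)
obs 4: x=0 → posterior Beta(11/3, 6)
obs 5: x=1 → posterior Beta(14/3, 6)
obs 6: x=1 → posterior Beta(17/3, 6)
obs 7: x=1 → posterior Beta(20/3, 6)

17/32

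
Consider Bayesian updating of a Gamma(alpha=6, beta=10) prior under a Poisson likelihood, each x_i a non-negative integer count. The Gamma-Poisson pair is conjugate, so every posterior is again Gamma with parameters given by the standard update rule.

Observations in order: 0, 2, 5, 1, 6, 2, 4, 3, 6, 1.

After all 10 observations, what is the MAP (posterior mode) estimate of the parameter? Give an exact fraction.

obs 1: x=0 → posterior Gamma(6, 11)
obs 2: x=2 → posterior Gamma(8, 12)
obs 3: x=5 → posterior Gamma(13, 13)
obs 4: x=1 → posterior Gamma(14, 14)
obs 5: x=6 → posterior Gamma(20, 15)
obs 6: x=2 → posterior Gamma(22, 16)
obs 7: x=4 → posterior Gamma(26, 17)
obs 8: x=3 → posterior Gamma(29, 18)
obs 9: x=6 → posterior Gamma(35, 19)
obs 10: x=1 → posterior Gamma(36, 20)

7/4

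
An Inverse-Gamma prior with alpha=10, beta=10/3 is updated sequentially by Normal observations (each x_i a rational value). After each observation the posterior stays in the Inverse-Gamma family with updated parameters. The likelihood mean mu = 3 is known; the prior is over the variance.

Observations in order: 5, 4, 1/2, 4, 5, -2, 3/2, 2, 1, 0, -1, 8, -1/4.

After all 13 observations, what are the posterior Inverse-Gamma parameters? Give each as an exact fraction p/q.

alpha=33/2, beta=5555/96

obs 1: x=5 → posterior Inverse-Gamma(21/2, 16/3)
obs 2: x=4 → posterior Inverse-Gamma(11, 35/6)
obs 3: x=1/2 → posterior Inverse-Gamma(23/2, 215/24)
obs 4: x=4 → posterior Inverse-Gamma(12, 227/24)
obs 5: x=5 → posterior Inverse-Gamma(25/2, 275/24)
obs 6: x=-2 → posterior Inverse-Gamma(13, 575/24)
obs 7: x=3/2 → posterior Inverse-Gamma(27/2, 301/12)
obs 8: x=2 → posterior Inverse-Gamma(14, 307/12)
obs 9: x=1 → posterior Inverse-Gamma(29/2, 331/12)
obs 10: x=0 → posterior Inverse-Gamma(15, 385/12)
obs 11: x=-1 → posterior Inverse-Gamma(31/2, 481/12)
obs 12: x=8 → posterior Inverse-Gamma(16, 631/12)
obs 13: x=-1/4 → posterior Inverse-Gamma(33/2, 5555/96)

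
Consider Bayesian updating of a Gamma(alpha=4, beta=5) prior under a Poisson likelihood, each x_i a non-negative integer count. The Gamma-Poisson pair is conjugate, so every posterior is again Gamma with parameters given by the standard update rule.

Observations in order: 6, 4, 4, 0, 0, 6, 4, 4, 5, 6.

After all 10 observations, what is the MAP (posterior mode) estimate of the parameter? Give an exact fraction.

obs 1: x=6 → posterior Gamma(10, 6)
obs 2: x=4 → posterior Gamma(14, 7)
obs 3: x=4 → posterior Gamma(18, 8)
obs 4: x=0 → posterior Gamma(18, 9)
obs 5: x=0 → posterior Gamma(18, 10)
obs 6: x=6 → posterior Gamma(24, 11)
obs 7: x=4 → posterior Gamma(28, 12)
obs 8: x=4 → posterior Gamma(32, 13)
obs 9: x=5 → posterior Gamma(37, 14)
obs 10: x=6 → posterior Gamma(43, 15)

14/5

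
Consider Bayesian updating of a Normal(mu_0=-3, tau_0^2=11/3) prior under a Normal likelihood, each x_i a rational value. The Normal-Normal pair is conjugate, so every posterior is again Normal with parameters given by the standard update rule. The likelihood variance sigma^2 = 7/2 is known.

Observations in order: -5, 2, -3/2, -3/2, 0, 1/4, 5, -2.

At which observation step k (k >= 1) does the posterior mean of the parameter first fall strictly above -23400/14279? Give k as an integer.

k = 5

obs 1: x=-5 → posterior Normal(-173/43, 77/43)
obs 2: x=2 → posterior Normal(-129/65, 77/65)
obs 3: x=-3/2 → posterior Normal(-54/29, 77/87)
obs 4: x=-3/2 → posterior Normal(-195/109, 77/109)
obs 5: x=0 → posterior Normal(-195/131, 77/131)
obs 6: x=1/4 → posterior Normal(-379/306, 77/153)
obs 7: x=5 → posterior Normal(-159/350, 11/25)
obs 8: x=-2 → posterior Normal(-247/394, 77/197)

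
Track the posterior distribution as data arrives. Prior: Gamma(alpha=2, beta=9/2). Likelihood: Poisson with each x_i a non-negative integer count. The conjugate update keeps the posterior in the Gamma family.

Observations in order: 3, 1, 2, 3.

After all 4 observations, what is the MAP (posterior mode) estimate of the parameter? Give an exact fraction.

obs 1: x=3 → posterior Gamma(5, 11/2)
obs 2: x=1 → posterior Gamma(6, 13/2)
obs 3: x=2 → posterior Gamma(8, 15/2)
obs 4: x=3 → posterior Gamma(11, 17/2)

20/17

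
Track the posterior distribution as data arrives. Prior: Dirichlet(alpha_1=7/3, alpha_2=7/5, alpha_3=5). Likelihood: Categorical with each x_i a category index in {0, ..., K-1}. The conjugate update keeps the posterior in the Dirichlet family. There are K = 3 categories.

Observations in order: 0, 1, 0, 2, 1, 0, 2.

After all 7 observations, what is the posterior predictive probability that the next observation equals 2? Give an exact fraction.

105/236

obs 1: x=0 → posterior Dirichlet(10/3, 7/5, 5)
obs 2: x=1 → posterior Dirichlet(10/3, 12/5, 5)
obs 3: x=0 → posterior Dirichlet(13/3, 12/5, 5)
obs 4: x=2 → posterior Dirichlet(13/3, 12/5, 6)
obs 5: x=1 → posterior Dirichlet(13/3, 17/5, 6)
obs 6: x=0 → posterior Dirichlet(16/3, 17/5, 6)
obs 7: x=2 → posterior Dirichlet(16/3, 17/5, 7)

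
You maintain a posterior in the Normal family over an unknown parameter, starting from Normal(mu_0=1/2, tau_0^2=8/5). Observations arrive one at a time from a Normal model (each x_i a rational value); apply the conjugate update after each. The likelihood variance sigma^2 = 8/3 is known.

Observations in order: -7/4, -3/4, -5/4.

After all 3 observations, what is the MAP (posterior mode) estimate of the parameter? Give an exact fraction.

-5/8

obs 1: x=-7/4 → posterior Normal(-11/32, 1)
obs 2: x=-3/4 → posterior Normal(-5/11, 8/11)
obs 3: x=-5/4 → posterior Normal(-5/8, 4/7)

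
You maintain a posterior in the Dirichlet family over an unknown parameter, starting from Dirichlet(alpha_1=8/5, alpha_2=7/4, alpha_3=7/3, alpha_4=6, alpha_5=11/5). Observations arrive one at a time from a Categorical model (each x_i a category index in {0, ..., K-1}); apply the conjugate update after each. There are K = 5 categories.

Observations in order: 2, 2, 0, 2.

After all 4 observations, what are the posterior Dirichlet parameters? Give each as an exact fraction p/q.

obs 1: x=2 → posterior Dirichlet(8/5, 7/4, 10/3, 6, 11/5)
obs 2: x=2 → posterior Dirichlet(8/5, 7/4, 13/3, 6, 11/5)
obs 3: x=0 → posterior Dirichlet(13/5, 7/4, 13/3, 6, 11/5)
obs 4: x=2 → posterior Dirichlet(13/5, 7/4, 16/3, 6, 11/5)

alpha_1=13/5, alpha_2=7/4, alpha_3=16/3, alpha_4=6, alpha_5=11/5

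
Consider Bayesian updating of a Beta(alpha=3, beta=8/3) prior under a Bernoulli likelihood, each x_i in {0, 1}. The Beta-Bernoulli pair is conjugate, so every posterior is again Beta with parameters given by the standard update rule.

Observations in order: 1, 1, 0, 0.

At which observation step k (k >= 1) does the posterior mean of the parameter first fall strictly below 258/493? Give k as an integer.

obs 1: x=1 → posterior Beta(4, 8/3)
obs 2: x=1 → posterior Beta(5, 8/3)
obs 3: x=0 → posterior Beta(5, 11/3)
obs 4: x=0 → posterior Beta(5, 14/3)

k = 4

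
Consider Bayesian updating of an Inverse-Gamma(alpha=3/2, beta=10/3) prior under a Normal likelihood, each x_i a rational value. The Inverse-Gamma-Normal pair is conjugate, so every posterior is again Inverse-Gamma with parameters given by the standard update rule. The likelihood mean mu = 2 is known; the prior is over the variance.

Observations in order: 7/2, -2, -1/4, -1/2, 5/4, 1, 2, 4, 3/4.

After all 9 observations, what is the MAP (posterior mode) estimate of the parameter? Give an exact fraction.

2081/672

obs 1: x=7/2 → posterior Inverse-Gamma(2, 107/24)
obs 2: x=-2 → posterior Inverse-Gamma(5/2, 299/24)
obs 3: x=-1/4 → posterior Inverse-Gamma(3, 1439/96)
obs 4: x=-1/2 → posterior Inverse-Gamma(7/2, 1739/96)
obs 5: x=5/4 → posterior Inverse-Gamma(4, 883/48)
obs 6: x=1 → posterior Inverse-Gamma(9/2, 907/48)
obs 7: x=2 → posterior Inverse-Gamma(5, 907/48)
obs 8: x=4 → posterior Inverse-Gamma(11/2, 1003/48)
obs 9: x=3/4 → posterior Inverse-Gamma(6, 2081/96)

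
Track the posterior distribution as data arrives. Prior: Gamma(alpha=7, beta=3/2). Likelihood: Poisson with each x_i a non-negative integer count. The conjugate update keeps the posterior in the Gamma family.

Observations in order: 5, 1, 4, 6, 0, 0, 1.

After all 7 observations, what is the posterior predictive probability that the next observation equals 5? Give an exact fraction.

obs 1: x=5 → posterior Gamma(12, 5/2)
obs 2: x=1 → posterior Gamma(13, 7/2)
obs 3: x=4 → posterior Gamma(17, 9/2)
obs 4: x=6 → posterior Gamma(23, 11/2)
obs 5: x=0 → posterior Gamma(23, 13/2)
obs 6: x=0 → posterior Gamma(23, 15/2)
obs 7: x=1 → posterior Gamma(24, 17/2)

1067552493337601855627634708180860160/12129821994589221844500501021364910179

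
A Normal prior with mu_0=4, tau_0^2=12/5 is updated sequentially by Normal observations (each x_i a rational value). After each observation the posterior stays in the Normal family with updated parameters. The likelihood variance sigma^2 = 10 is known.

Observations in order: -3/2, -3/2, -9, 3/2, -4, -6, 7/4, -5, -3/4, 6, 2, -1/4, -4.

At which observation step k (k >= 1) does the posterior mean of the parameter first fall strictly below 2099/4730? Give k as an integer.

obs 1: x=-3/2 → posterior Normal(91/31, 60/31)
obs 2: x=-3/2 → posterior Normal(82/37, 60/37)
obs 3: x=-9 → posterior Normal(28/43, 60/43)
obs 4: x=3/2 → posterior Normal(37/49, 60/49)
obs 5: x=-4 → posterior Normal(13/55, 12/11)
obs 6: x=-6 → posterior Normal(-23/61, 60/61)
obs 7: x=7/4 → posterior Normal(-25/134, 60/67)
obs 8: x=-5 → posterior Normal(-85/146, 60/73)
obs 9: x=-3/4 → posterior Normal(-47/79, 60/79)
obs 10: x=6 → posterior Normal(-11/85, 12/17)
obs 11: x=2 → posterior Normal(1/91, 60/91)
obs 12: x=-1/4 → posterior Normal(-1/194, 60/97)
obs 13: x=-4 → posterior Normal(-49/206, 60/103)

k = 5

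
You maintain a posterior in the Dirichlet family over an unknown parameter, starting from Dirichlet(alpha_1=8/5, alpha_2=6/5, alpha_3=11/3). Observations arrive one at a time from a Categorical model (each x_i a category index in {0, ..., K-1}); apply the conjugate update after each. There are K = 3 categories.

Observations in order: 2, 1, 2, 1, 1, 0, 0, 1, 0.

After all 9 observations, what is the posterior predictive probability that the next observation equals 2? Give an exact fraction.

85/232

obs 1: x=2 → posterior Dirichlet(8/5, 6/5, 14/3)
obs 2: x=1 → posterior Dirichlet(8/5, 11/5, 14/3)
obs 3: x=2 → posterior Dirichlet(8/5, 11/5, 17/3)
obs 4: x=1 → posterior Dirichlet(8/5, 16/5, 17/3)
obs 5: x=1 → posterior Dirichlet(8/5, 21/5, 17/3)
obs 6: x=0 → posterior Dirichlet(13/5, 21/5, 17/3)
obs 7: x=0 → posterior Dirichlet(18/5, 21/5, 17/3)
obs 8: x=1 → posterior Dirichlet(18/5, 26/5, 17/3)
obs 9: x=0 → posterior Dirichlet(23/5, 26/5, 17/3)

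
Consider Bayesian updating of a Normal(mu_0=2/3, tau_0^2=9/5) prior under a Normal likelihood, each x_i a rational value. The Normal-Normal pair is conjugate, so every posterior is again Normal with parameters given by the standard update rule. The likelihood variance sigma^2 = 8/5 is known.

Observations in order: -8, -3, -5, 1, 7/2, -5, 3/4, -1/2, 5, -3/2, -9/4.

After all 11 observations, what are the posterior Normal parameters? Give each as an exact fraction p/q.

obs 1: x=-8 → posterior Normal(-200/51, 72/85)
obs 2: x=-3 → posterior Normal(-281/78, 36/65)
obs 3: x=-5 → posterior Normal(-416/105, 72/175)
obs 4: x=1 → posterior Normal(-389/132, 18/55)
obs 5: x=7/2 → posterior Normal(-589/318, 72/265)
obs 6: x=-5 → posterior Normal(-859/372, 36/155)
obs 7: x=3/4 → posterior Normal(-1637/852, 72/355)
obs 8: x=-1/2 → posterior Normal(-1691/960, 9/50)
obs 9: x=5 → posterior Normal(-1151/1068, 72/445)
obs 10: x=-3/2 → posterior Normal(-1313/1176, 36/245)
obs 11: x=-9/4 → posterior Normal(-389/321, 72/535)

mu_0=-389/321, tau_0^2=72/535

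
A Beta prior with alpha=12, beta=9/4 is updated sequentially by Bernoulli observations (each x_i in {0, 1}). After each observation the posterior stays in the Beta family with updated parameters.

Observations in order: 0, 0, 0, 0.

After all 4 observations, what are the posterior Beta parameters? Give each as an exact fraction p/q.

alpha=12, beta=25/4

obs 1: x=0 → posterior Beta(12, 13/4)
obs 2: x=0 → posterior Beta(12, 17/4)
obs 3: x=0 → posterior Beta(12, 21/4)
obs 4: x=0 → posterior Beta(12, 25/4)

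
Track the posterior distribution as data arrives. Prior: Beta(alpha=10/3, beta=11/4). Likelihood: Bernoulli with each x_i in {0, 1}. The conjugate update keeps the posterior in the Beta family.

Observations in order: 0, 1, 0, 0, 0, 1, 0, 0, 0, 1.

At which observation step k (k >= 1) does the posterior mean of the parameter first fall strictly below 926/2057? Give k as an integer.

obs 1: x=0 → posterior Beta(10/3, 15/4)
obs 2: x=1 → posterior Beta(13/3, 15/4)
obs 3: x=0 → posterior Beta(13/3, 19/4)
obs 4: x=0 → posterior Beta(13/3, 23/4)
obs 5: x=0 → posterior Beta(13/3, 27/4)
obs 6: x=1 → posterior Beta(16/3, 27/4)
obs 7: x=0 → posterior Beta(16/3, 31/4)
obs 8: x=0 → posterior Beta(16/3, 35/4)
obs 9: x=0 → posterior Beta(16/3, 39/4)
obs 10: x=1 → posterior Beta(19/3, 39/4)

k = 4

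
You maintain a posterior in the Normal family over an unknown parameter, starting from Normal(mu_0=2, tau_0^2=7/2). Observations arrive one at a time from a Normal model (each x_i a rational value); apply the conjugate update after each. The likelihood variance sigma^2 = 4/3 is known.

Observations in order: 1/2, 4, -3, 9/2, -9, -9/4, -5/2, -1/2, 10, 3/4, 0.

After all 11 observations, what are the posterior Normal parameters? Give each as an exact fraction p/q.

mu_0=137/478, tau_0^2=28/239

obs 1: x=1/2 → posterior Normal(53/58, 28/29)
obs 2: x=4 → posterior Normal(221/100, 14/25)
obs 3: x=-3 → posterior Normal(95/142, 28/71)
obs 4: x=9/2 → posterior Normal(71/46, 7/23)
obs 5: x=-9 → posterior Normal(-47/113, 28/113)
obs 6: x=-9/4 → posterior Normal(-377/536, 14/67)
obs 7: x=-5/2 → posterior Normal(-587/620, 28/155)
obs 8: x=-1/2 → posterior Normal(-629/704, 7/44)
obs 9: x=10 → posterior Normal(211/788, 28/197)
obs 10: x=3/4 → posterior Normal(137/436, 14/109)
obs 11: x=0 → posterior Normal(137/478, 28/239)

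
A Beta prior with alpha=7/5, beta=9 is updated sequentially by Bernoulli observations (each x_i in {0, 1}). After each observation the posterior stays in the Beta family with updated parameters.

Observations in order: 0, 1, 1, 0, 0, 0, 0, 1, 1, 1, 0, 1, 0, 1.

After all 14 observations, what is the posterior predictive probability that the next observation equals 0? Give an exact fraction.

40/61

obs 1: x=0 → posterior Beta(7/5, 10)
obs 2: x=1 → posterior Beta(12/5, 10)
obs 3: x=1 → posterior Beta(17/5, 10)
obs 4: x=0 → posterior Beta(17/5, 11)
obs 5: x=0 → posterior Beta(17/5, 12)
obs 6: x=0 → posterior Beta(17/5, 13)
obs 7: x=0 → posterior Beta(17/5, 14)
obs 8: x=1 → posterior Beta(22/5, 14)
obs 9: x=1 → posterior Beta(27/5, 14)
obs 10: x=1 → posterior Beta(32/5, 14)
obs 11: x=0 → posterior Beta(32/5, 15)
obs 12: x=1 → posterior Beta(37/5, 15)
obs 13: x=0 → posterior Beta(37/5, 16)
obs 14: x=1 → posterior Beta(42/5, 16)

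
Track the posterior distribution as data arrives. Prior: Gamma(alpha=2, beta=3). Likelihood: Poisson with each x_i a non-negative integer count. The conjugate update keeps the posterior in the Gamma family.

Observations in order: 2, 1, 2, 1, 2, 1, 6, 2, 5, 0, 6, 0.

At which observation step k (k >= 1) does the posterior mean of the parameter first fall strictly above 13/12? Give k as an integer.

k = 3

obs 1: x=2 → posterior Gamma(4, 4)
obs 2: x=1 → posterior Gamma(5, 5)
obs 3: x=2 → posterior Gamma(7, 6)
obs 4: x=1 → posterior Gamma(8, 7)
obs 5: x=2 → posterior Gamma(10, 8)
obs 6: x=1 → posterior Gamma(11, 9)
obs 7: x=6 → posterior Gamma(17, 10)
obs 8: x=2 → posterior Gamma(19, 11)
obs 9: x=5 → posterior Gamma(24, 12)
obs 10: x=0 → posterior Gamma(24, 13)
obs 11: x=6 → posterior Gamma(30, 14)
obs 12: x=0 → posterior Gamma(30, 15)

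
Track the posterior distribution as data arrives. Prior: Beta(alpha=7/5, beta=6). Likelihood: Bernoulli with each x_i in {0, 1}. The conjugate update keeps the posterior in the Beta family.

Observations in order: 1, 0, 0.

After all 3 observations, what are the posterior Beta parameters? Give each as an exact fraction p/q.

obs 1: x=1 → posterior Beta(12/5, 6)
obs 2: x=0 → posterior Beta(12/5, 7)
obs 3: x=0 → posterior Beta(12/5, 8)

alpha=12/5, beta=8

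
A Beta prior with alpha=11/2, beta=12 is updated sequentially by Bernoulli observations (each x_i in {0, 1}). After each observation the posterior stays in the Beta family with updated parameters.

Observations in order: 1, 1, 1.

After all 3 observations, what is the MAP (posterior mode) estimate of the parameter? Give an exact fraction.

15/37

obs 1: x=1 → posterior Beta(13/2, 12)
obs 2: x=1 → posterior Beta(15/2, 12)
obs 3: x=1 → posterior Beta(17/2, 12)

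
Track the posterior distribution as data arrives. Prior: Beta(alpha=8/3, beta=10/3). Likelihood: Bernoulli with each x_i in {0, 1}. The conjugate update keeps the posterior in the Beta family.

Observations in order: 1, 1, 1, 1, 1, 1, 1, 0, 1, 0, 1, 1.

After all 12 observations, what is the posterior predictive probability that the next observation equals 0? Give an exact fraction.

8/27

obs 1: x=1 → posterior Beta(11/3, 10/3)
obs 2: x=1 → posterior Beta(14/3, 10/3)
obs 3: x=1 → posterior Beta(17/3, 10/3)
obs 4: x=1 → posterior Beta(20/3, 10/3)
obs 5: x=1 → posterior Beta(23/3, 10/3)
obs 6: x=1 → posterior Beta(26/3, 10/3)
obs 7: x=1 → posterior Beta(29/3, 10/3)
obs 8: x=0 → posterior Beta(29/3, 13/3)
obs 9: x=1 → posterior Beta(32/3, 13/3)
obs 10: x=0 → posterior Beta(32/3, 16/3)
obs 11: x=1 → posterior Beta(35/3, 16/3)
obs 12: x=1 → posterior Beta(38/3, 16/3)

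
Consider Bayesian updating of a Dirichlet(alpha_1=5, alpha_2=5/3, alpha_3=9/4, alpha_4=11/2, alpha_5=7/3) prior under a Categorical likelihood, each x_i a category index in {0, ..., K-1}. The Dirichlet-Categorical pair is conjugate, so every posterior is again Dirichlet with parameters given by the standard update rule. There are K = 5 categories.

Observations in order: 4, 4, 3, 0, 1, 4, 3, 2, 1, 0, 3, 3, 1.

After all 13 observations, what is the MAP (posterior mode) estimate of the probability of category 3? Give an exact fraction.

obs 1: x=4 → posterior Dirichlet(5, 5/3, 9/4, 11/2, 10/3)
obs 2: x=4 → posterior Dirichlet(5, 5/3, 9/4, 11/2, 13/3)
obs 3: x=3 → posterior Dirichlet(5, 5/3, 9/4, 13/2, 13/3)
obs 4: x=0 → posterior Dirichlet(6, 5/3, 9/4, 13/2, 13/3)
obs 5: x=1 → posterior Dirichlet(6, 8/3, 9/4, 13/2, 13/3)
obs 6: x=4 → posterior Dirichlet(6, 8/3, 9/4, 13/2, 16/3)
obs 7: x=3 → posterior Dirichlet(6, 8/3, 9/4, 15/2, 16/3)
obs 8: x=2 → posterior Dirichlet(6, 8/3, 13/4, 15/2, 16/3)
obs 9: x=1 → posterior Dirichlet(6, 11/3, 13/4, 15/2, 16/3)
obs 10: x=0 → posterior Dirichlet(7, 11/3, 13/4, 15/2, 16/3)
obs 11: x=3 → posterior Dirichlet(7, 11/3, 13/4, 17/2, 16/3)
obs 12: x=3 → posterior Dirichlet(7, 11/3, 13/4, 19/2, 16/3)
obs 13: x=1 → posterior Dirichlet(7, 14/3, 13/4, 19/2, 16/3)

34/99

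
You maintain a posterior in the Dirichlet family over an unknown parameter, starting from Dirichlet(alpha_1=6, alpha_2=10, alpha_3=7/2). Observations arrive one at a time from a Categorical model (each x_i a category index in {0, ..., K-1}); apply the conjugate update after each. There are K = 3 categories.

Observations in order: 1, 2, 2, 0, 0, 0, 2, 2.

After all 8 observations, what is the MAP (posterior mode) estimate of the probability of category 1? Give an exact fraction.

obs 1: x=1 → posterior Dirichlet(6, 11, 7/2)
obs 2: x=2 → posterior Dirichlet(6, 11, 9/2)
obs 3: x=2 → posterior Dirichlet(6, 11, 11/2)
obs 4: x=0 → posterior Dirichlet(7, 11, 11/2)
obs 5: x=0 → posterior Dirichlet(8, 11, 11/2)
obs 6: x=0 → posterior Dirichlet(9, 11, 11/2)
obs 7: x=2 → posterior Dirichlet(9, 11, 13/2)
obs 8: x=2 → posterior Dirichlet(9, 11, 15/2)

20/49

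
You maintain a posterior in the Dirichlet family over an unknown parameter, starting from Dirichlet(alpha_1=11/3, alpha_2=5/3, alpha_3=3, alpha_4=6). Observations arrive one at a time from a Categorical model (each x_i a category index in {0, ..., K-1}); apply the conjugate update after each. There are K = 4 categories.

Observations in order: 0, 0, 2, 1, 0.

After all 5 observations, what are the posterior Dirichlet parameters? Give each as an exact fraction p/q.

alpha_1=20/3, alpha_2=8/3, alpha_3=4, alpha_4=6

obs 1: x=0 → posterior Dirichlet(14/3, 5/3, 3, 6)
obs 2: x=0 → posterior Dirichlet(17/3, 5/3, 3, 6)
obs 3: x=2 → posterior Dirichlet(17/3, 5/3, 4, 6)
obs 4: x=1 → posterior Dirichlet(17/3, 8/3, 4, 6)
obs 5: x=0 → posterior Dirichlet(20/3, 8/3, 4, 6)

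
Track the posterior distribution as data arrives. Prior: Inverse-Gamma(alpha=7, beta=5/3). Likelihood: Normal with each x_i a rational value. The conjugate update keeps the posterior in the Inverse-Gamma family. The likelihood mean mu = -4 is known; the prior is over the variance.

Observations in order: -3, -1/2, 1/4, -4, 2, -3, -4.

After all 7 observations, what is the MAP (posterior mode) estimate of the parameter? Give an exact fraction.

3439/1104

obs 1: x=-3 → posterior Inverse-Gamma(15/2, 13/6)
obs 2: x=-1/2 → posterior Inverse-Gamma(8, 199/24)
obs 3: x=1/4 → posterior Inverse-Gamma(17/2, 1663/96)
obs 4: x=-4 → posterior Inverse-Gamma(9, 1663/96)
obs 5: x=2 → posterior Inverse-Gamma(19/2, 3391/96)
obs 6: x=-3 → posterior Inverse-Gamma(10, 3439/96)
obs 7: x=-4 → posterior Inverse-Gamma(21/2, 3439/96)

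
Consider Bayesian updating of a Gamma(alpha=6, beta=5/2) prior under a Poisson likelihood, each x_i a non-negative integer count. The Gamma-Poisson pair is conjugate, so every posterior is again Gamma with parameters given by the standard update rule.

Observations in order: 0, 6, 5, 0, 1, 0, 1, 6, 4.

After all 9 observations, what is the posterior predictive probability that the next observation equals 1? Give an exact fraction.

179281401299425176322373658635322513665654/867361737988403547205962240695953369140625

obs 1: x=0 → posterior Gamma(6, 7/2)
obs 2: x=6 → posterior Gamma(12, 9/2)
obs 3: x=5 → posterior Gamma(17, 11/2)
obs 4: x=0 → posterior Gamma(17, 13/2)
obs 5: x=1 → posterior Gamma(18, 15/2)
obs 6: x=0 → posterior Gamma(18, 17/2)
obs 7: x=1 → posterior Gamma(19, 19/2)
obs 8: x=6 → posterior Gamma(25, 21/2)
obs 9: x=4 → posterior Gamma(29, 23/2)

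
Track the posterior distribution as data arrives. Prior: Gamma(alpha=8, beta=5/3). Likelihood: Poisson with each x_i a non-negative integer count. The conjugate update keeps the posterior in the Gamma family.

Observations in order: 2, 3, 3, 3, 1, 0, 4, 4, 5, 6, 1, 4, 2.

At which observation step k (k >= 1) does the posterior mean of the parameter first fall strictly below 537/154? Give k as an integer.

k = 3

obs 1: x=2 → posterior Gamma(10, 8/3)
obs 2: x=3 → posterior Gamma(13, 11/3)
obs 3: x=3 → posterior Gamma(16, 14/3)
obs 4: x=3 → posterior Gamma(19, 17/3)
obs 5: x=1 → posterior Gamma(20, 20/3)
obs 6: x=0 → posterior Gamma(20, 23/3)
obs 7: x=4 → posterior Gamma(24, 26/3)
obs 8: x=4 → posterior Gamma(28, 29/3)
obs 9: x=5 → posterior Gamma(33, 32/3)
obs 10: x=6 → posterior Gamma(39, 35/3)
obs 11: x=1 → posterior Gamma(40, 38/3)
obs 12: x=4 → posterior Gamma(44, 41/3)
obs 13: x=2 → posterior Gamma(46, 44/3)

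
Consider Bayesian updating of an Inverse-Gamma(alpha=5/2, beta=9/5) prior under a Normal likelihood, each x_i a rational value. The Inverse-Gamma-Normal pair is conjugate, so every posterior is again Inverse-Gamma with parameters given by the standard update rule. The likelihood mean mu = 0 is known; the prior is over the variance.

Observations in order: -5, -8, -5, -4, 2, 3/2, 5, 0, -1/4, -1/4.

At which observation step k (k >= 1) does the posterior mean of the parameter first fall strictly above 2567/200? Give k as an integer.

obs 1: x=-5 → posterior Inverse-Gamma(3, 143/10)
obs 2: x=-8 → posterior Inverse-Gamma(7/2, 463/10)
obs 3: x=-5 → posterior Inverse-Gamma(4, 294/5)
obs 4: x=-4 → posterior Inverse-Gamma(9/2, 334/5)
obs 5: x=2 → posterior Inverse-Gamma(5, 344/5)
obs 6: x=3/2 → posterior Inverse-Gamma(11/2, 2797/40)
obs 7: x=5 → posterior Inverse-Gamma(6, 3297/40)
obs 8: x=0 → posterior Inverse-Gamma(13/2, 3297/40)
obs 9: x=-1/4 → posterior Inverse-Gamma(7, 13193/160)
obs 10: x=-1/4 → posterior Inverse-Gamma(15/2, 6599/80)

k = 2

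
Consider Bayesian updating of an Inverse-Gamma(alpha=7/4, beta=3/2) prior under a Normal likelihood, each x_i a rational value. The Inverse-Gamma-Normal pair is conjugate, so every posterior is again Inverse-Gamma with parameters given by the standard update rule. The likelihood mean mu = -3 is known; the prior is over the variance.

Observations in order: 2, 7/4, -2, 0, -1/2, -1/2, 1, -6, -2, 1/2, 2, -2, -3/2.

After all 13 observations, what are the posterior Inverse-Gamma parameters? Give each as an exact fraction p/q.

obs 1: x=2 → posterior Inverse-Gamma(9/4, 14)
obs 2: x=7/4 → posterior Inverse-Gamma(11/4, 809/32)
obs 3: x=-2 → posterior Inverse-Gamma(13/4, 825/32)
obs 4: x=0 → posterior Inverse-Gamma(15/4, 969/32)
obs 5: x=-1/2 → posterior Inverse-Gamma(17/4, 1069/32)
obs 6: x=-1/2 → posterior Inverse-Gamma(19/4, 1169/32)
obs 7: x=1 → posterior Inverse-Gamma(21/4, 1425/32)
obs 8: x=-6 → posterior Inverse-Gamma(23/4, 1569/32)
obs 9: x=-2 → posterior Inverse-Gamma(25/4, 1585/32)
obs 10: x=1/2 → posterior Inverse-Gamma(27/4, 1781/32)
obs 11: x=2 → posterior Inverse-Gamma(29/4, 2181/32)
obs 12: x=-2 → posterior Inverse-Gamma(31/4, 2197/32)
obs 13: x=-3/2 → posterior Inverse-Gamma(33/4, 2233/32)

alpha=33/4, beta=2233/32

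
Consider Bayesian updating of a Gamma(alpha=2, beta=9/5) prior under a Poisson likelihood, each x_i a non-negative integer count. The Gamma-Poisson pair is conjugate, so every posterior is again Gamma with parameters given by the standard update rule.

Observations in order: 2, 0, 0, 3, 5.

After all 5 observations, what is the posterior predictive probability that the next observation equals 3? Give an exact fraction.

obs 1: x=2 → posterior Gamma(4, 14/5)
obs 2: x=0 → posterior Gamma(4, 19/5)
obs 3: x=0 → posterior Gamma(4, 24/5)
obs 4: x=3 → posterior Gamma(7, 29/5)
obs 5: x=5 → posterior Gamma(12, 34/5)

8352472392925853696000/56497047582395227827123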